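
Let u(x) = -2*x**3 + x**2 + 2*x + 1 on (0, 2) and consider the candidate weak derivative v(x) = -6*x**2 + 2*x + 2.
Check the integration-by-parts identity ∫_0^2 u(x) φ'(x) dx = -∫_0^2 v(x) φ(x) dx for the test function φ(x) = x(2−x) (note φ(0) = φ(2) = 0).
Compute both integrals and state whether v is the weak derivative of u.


LHS = 64/15, RHS = 64/15. Yes, v = u' weakly.

u(x) = -2*x**3 + x**2 + 2*x + 1, classical derivative u'(x) = -6*x**2 + 2*x + 2.
φ(x) = x(2−x), so φ'(x) = 2 - 2*x.
Note φ(0) = φ(2) = 0, so the boundary term u·φ vanishes.
LHS = ∫_0^2 u(x) φ'(x) dx = ∫_0^2 (4*x^4 - 6*x^3 - 2*x^2 + 2*x + 2) dx. Term by term:
  ∫_0^2 4*x^4 dx = 128/5;  ∫_0^2 -6*x^3 dx = -24;  ∫_0^2 -2*x^2 dx = -16/3;
  ∫_0^2 2*x dx = 4;  ∫_0^2 2 dx = 4.
Sum: 128/5 − 24 − 16/3 + 4 + 4 = 64/15.
So LHS = 64/15.
∫_0^2 v(x) φ(x) dx = ∫_0^2 (6*x^4 - 14*x^3 + 2*x^2 + 4*x) dx. Term by term:
  ∫_0^2 6*x^4 dx = 192/5;  ∫_0^2 -14*x^3 dx = -56;  ∫_0^2 2*x^2 dx = 16/3;
  ∫_0^2 4*x dx = 8.
Sum: 192/5 − 56 + 16/3 + 8 = -64/15.
So RHS = -∫_0^2 v(x) φ(x) dx = 64/15.
LHS = RHS, so the identity holds for this test φ.
Moreover u is smooth here and v(x) = u'(x) = -6*x**2 + 2*x + 2 pointwise, so the identity holds for every test function. Hence v is the weak derivative of u.


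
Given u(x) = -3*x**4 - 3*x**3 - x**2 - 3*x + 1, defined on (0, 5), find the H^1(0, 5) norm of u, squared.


||u||_{H^1}^2 = 448563625/84

The H^1 norm (squared) on an interval (0, L) is
  ||u||_{H^1}^2 = ∫_0^L u(x)^2 dx + ∫_0^L u'(x)^2 dx.
Compute u'(x) = -12*x**3 - 9*x**2 - 2*x - 3.
Then u(x)^2 = 9*x**8 + 18*x**7 + 15*x**6 + 24*x**5 + 13*x**4 + 7*x**2 - 6*x + 1 and u'(x)^2 = 144*x**6 + 216*x**5 + 129*x**4 + 108*x**3 + 58*x**2 + 12*x + 9.
Integrate each monomial from 0 to 5 using ∫_0^5 c·x^n dx = c·5^(n+1)/(n+1):
  ∫_0^5 u(x)^2 dx = ∫_0^5 (9*x^8 + 18*x^7 + 15*x^6 + 24*x^5 + 13*x^4 + 7*x^2 - 6*x + 1) dx. Term by term:
    ∫_0^5 9*x^8 dx = 1953125;  ∫_0^5 18*x^7 dx = 3515625/4;  ∫_0^5 15*x^6 dx = 1171875/7;
    ∫_0^5 24*x^5 dx = 62500;  ∫_0^5 13*x^4 dx = 8125;  ∫_0^5 7*x^2 dx = 875/3;
    ∫_0^5 -6*x dx = -75;  ∫_0^5 1 dx = 5.
  Sum: 1953125 + 3515625/4 + 1171875/7 + 62500 + 8125 + 875/3 − 75 + 5 = 257904245/84.
  ∫_0^5 u'(x)^2 dx = ∫_0^5 (144*x^6 + 216*x^5 + 129*x^4 + 108*x^3 + 58*x^2 + 12*x + 9) dx. Term by term:
    ∫_0^5 144*x^6 dx = 11250000/7;  ∫_0^5 216*x^5 dx = 562500;  ∫_0^5 129*x^4 dx = 80625;
    ∫_0^5 108*x^3 dx = 16875;  ∫_0^5 58*x^2 dx = 7250/3;  ∫_0^5 12*x dx = 150;
    ∫_0^5 9 dx = 45.
  Sum: 11250000/7 + 562500 + 80625 + 16875 + 7250/3 + 150 + 45 = 47664845/21.
Adding: ||u||_{H^1}^2 = 257904245/84 + 47664845/21 = 448563625/84.


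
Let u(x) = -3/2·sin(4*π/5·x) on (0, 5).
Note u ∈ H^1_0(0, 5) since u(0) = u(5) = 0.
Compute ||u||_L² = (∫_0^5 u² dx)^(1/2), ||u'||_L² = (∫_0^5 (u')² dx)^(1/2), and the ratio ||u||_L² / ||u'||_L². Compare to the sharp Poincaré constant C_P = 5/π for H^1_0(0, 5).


||u||_L² / ||u'||_L² = 5/(4*π) < C_P = 5/π.

u(x) = -3/2·sin(4*π/5·x), so u'(x) = -6*π*cos(4*π*x/5)/5.
Writing u(x) = A·sin(kπx/L) with A = -3/2 and k = 4, use ∫_0^L sin²(kπx/L) dx = L/2 and ∫_0^L cos²(kπx/L) dx = L/2.
u² = 9/4·sin²(4*π/5·x) and (u')² = 36*π^2/25·cos²(4*π/5·x), and each of sin², cos² integrates to L/2 = 5/2 over (0, 5).
∫_0^5 u² dx = 45/8, so ||u||_L² = 3*sqrt(10)/4.
∫_0^5 (u')² dx = 18*π^2/5, so ||u'||_L² = 3*sqrt(10)*π/5.
Ratio ||u||_L² / ||u'||_L² = 5/(4*π).
Sharp Poincaré constant on H^1_0(0, 5) is C_P = L/π = 5/π, achieved by sin(π/5·x).
This is the k = 4 harmonic; the ratio L/(kπ) is strictly less than C_P = L/π, consistent with the sharp inequality ||u||_L² ≤ C_P ||u'||_L².


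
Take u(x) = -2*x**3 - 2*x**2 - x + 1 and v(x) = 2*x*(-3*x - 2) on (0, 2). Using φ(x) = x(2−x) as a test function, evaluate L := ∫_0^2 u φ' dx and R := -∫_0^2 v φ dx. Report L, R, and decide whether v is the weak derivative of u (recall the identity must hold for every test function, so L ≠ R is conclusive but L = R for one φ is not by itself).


LHS = 244/15, RHS = 224/15. No, v is not the weak derivative of u.

u(x) = -2*x**3 - 2*x**2 - x + 1, classical derivative u'(x) = -6*x**2 - 4*x - 1.
φ(x) = x(2−x), so φ'(x) = 2 - 2*x.
Note φ(0) = φ(2) = 0, so the boundary term u·φ vanishes.
LHS = ∫_0^2 u(x) φ'(x) dx = ∫_0^2 (4*x^4 - 2*x^2 - 4*x + 2) dx. Term by term:
  ∫_0^2 4*x^4 dx = 128/5;  ∫_0^2 -2*x^2 dx = -16/3;  ∫_0^2 -4*x dx = -8;
  ∫_0^2 2 dx = 4.
Sum: 128/5 − 16/3 − 8 + 4 = 244/15.
So LHS = 244/15.
∫_0^2 v(x) φ(x) dx = ∫_0^2 (6*x^4 - 8*x^3 - 8*x^2) dx. Term by term:
  ∫_0^2 6*x^4 dx = 192/5;  ∫_0^2 -8*x^3 dx = -32;  ∫_0^2 -8*x^2 dx = -64/3.
Sum: 192/5 − 32 − 64/3 = -224/15.
So RHS = -∫_0^2 v(x) φ(x) dx = 224/15.
LHS − RHS = 4/3 ≠ 0, so the identity fails.
(For a valid weak derivative the identity must hold for EVERY test function, in particular this one. The failure shows v is NOT the weak derivative of u.)
Correct weak derivative would be u'(x) = -6*x**2 - 4*x - 1.


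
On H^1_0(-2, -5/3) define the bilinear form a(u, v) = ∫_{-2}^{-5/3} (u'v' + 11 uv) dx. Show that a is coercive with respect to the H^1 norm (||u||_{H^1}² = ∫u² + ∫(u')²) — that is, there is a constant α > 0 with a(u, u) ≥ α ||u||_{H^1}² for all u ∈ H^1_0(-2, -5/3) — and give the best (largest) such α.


α = 1

Coercivity of a(·,·) on H^1_0(-2, -5/3) means a(u, u) ≥ α ||u||_{H^1}² for every u ∈ H^1_0.
The interval has length L = 1/3, and Poincaré/coercivity depend only on L. Here a(u, u) = ∫(u')² + (11)·∫u².
Here c = 11 ≥ 1, so a(u,u) = ∫(u')² + c∫u² ≥ ∫(u')² + ∫u² = ||u||_{H^1}², i.e. α = 1 works. No larger α is possible: a(u,u) ≥ α||u||_{H^1}² means (1−α)∫(u')² ≥ (α−c)∫u², and for the modes u_n = sin(nπ(x−x₀)/L) (x₀ the left endpoint) one has ∫u_n²/∫(u_n')² = (L/(nπ))² → 0, so a(u_n,u_n)/||u_n||_{H^1}² → 1. Hence the optimal constant is α = 1.
Therefore α = 1.


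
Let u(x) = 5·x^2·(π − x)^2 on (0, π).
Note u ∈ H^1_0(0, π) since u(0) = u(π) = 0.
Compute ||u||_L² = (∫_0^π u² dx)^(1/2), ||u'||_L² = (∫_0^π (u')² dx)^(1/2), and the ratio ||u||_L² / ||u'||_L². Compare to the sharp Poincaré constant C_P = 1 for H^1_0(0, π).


||u||_L² / ||u'||_L² = sqrt(3)*π/6 < C_P = 1.

u(x) = 5·x^2·(π − x)^2, so u'(x) = 10*x*(x - π)*(2*x - π).
u(x) = 5·x^2·(π − x)^2 vanishes at x = 0 and x = π, so u ∈ H^1_0(0, π). Differentiate via the product rule and integrate the resulting polynomials term by term.
  ∫_0^π u² dx = ∫_0^π (25*x^8 - 100*π*x^7 + 150*π^2*x^6 - 100*π^3*x^5 + 25*π^4*x^4) dx. Term by term:
    ∫_0^π 25*x^8 dx = 25*π^9/9;  ∫_0^π -100*π*x^7 dx = -25*π^9/2;  ∫_0^π 150*π^2*x^6 dx = 150*π^9/7;
    ∫_0^π -100*π^3*x^5 dx = -50*π^9/3;  ∫_0^π 25*π^4*x^4 dx = 5*π^9.
  Sum: 25*π^9/9 − 25*π^9/2 + 150*π^9/7 − 50*π^9/3 + 5*π^9 = 5*π^9/126.
  ∫_0^π (u')² dx = ∫_0^π (400*x^6 - 1200*π*x^5 + 1300*π^2*x^4 - 600*π^3*x^3 + 100*π^4*x^2) dx. Term by term:
    ∫_0^π 400*x^6 dx = 400*π^7/7;  ∫_0^π -1200*π*x^5 dx = -200*π^7;  ∫_0^π 1300*π^2*x^4 dx = 260*π^7;
    ∫_0^π -600*π^3*x^3 dx = -150*π^7;  ∫_0^π 100*π^4*x^2 dx = 100*π^7/3.
  Sum: 400*π^7/7 − 200*π^7 + 260*π^7 − 150*π^7 + 100*π^7/3 = 10*π^7/21.
∫_0^π u² dx = 5*π^9/126, so ||u||_L² = sqrt(70)*π^(9/2)/42.
∫_0^π (u')² dx = 10*π^7/21, so ||u'||_L² = sqrt(210)*π^(7/2)/21.
Ratio ||u||_L² / ||u'||_L² = sqrt(3)*π/6.
Sharp Poincaré constant on H^1_0(0, π) is C_P = L/π = 1, achieved by sin(x).
A polynomial bump cannot attain the sharp Poincaré constant (only the first sine eigenfunction does), so the ratio is strictly less than C_P, consistent with ||u||_L² ≤ C_P ||u'||_L².


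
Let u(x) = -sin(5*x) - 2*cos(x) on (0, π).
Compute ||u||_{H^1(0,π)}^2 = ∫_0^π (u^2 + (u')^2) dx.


||u||_{H^1(0,π)}^2 = 17*π

u'(x) = 2*sin(x) - 5*cos(5*x).
Expand u² and (u')² and integrate term by term on (0, π), using: for integers n ≥ 1, ∫_0^π sin²(nx) dx = ∫_0^π cos²(nx) dx = π/2; for n ≠ n', ∫_0^π sin(nx)sin(n'x) dx = ∫_0^π cos(nx)cos(n'x) dx = 0; and by product-to-sum, ∫_0^π sin(nx)cos(n'x) dx = ½∫_0^π [sin((n+n')x) + sin((n−n')x)] dx, which is 0 when n+n' is even and 2n/(n²−n'²) when n+n' is odd (it need not vanish on (0, π)).
  u² squared terms: (-1)²·∫sin(5x)² dx = 1·π/2 = π/2;  (-2)²·∫cos(x)² dx = 4·π/2 = 2*π.
  u² cross terms: 2·(-1)·(-2)·∫sin(5x)·cos(x) dx = 4·(0) = 0.
  So ∫_0^π u² dx = π/2 + 2*π + 0 = 5*π/2.
  (u')² squared terms: (-5)²·∫cos(5x)² dx = 25·π/2 = 25*π/2;  (2)²·∫sin(x)² dx = 4·π/2 = 2*π.
  (u')² cross terms: 2·(-5)·(2)·∫cos(5x)·sin(x) dx = -20·(0) = 0.
  So ∫_0^π (u')² dx = 25*π/2 + 2*π + 0 = 29*π/2.
||u||_{H^1}^2 = (5*π/2) + (29*π/2) = 17*π.


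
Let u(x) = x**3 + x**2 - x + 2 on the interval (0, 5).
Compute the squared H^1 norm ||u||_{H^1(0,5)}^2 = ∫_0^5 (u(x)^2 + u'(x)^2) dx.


||u||_{H^1}^2 = 991475/42

The H^1 norm (squared) on an interval (0, L) is
  ||u||_{H^1}^2 = ∫_0^L u(x)^2 dx + ∫_0^L u'(x)^2 dx.
Compute u'(x) = 3*x**2 + 2*x - 1.
Then u(x)^2 = x**6 + 2*x**5 - x**4 + 2*x**3 + 5*x**2 - 4*x + 4 and u'(x)^2 = 9*x**4 + 12*x**3 - 2*x**2 - 4*x + 1.
Integrate each monomial from 0 to 5 using ∫_0^5 c·x^n dx = c·5^(n+1)/(n+1):
  ∫_0^5 u(x)^2 dx = ∫_0^5 (x^6 + 2*x^5 - x^4 + 2*x^3 + 5*x^2 - 4*x + 4) dx. Term by term:
    ∫_0^5 x^6 dx = 78125/7;  ∫_0^5 2*x^5 dx = 15625/3;  ∫_0^5 -x^4 dx = -625;
    ∫_0^5 2*x^3 dx = 625/2;  ∫_0^5 5*x^2 dx = 625/3;  ∫_0^5 -4*x dx = -50;
    ∫_0^5 4 dx = 20.
  Sum: 78125/7 + 15625/3 − 625 + 625/2 + 625/3 − 50 + 20 = 681865/42.
  ∫_0^5 u'(x)^2 dx = ∫_0^5 (9*x^4 + 12*x^3 - 2*x^2 - 4*x + 1) dx. Term by term:
    ∫_0^5 9*x^4 dx = 5625;  ∫_0^5 12*x^3 dx = 1875;  ∫_0^5 -2*x^2 dx = -250/3;
    ∫_0^5 -4*x dx = -50;  ∫_0^5 1 dx = 5.
  Sum: 5625 + 1875 − 250/3 − 50 + 5 = 22115/3.
Adding: ||u||_{H^1}^2 = 681865/42 + 22115/3 = 991475/42.


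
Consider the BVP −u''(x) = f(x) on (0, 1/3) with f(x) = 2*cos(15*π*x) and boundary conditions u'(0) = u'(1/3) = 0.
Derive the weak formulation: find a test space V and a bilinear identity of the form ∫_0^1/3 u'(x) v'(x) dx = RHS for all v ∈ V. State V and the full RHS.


V = H^1(0, 1/3) (no boundary constraint on v; u is determined up to an additive constant); weak form: ∫_0^1/3 u'v' dx = ∫_0^1/3 (2*cos(15*π*x)) v dx for all v ∈ V.

Multiply both sides by a test function v and integrate from 0 to 1/3:
  ∫_0^1/3 −u''(x) v(x) dx = ∫_0^1/3 f(x) v(x) dx.
Integrate the LHS by parts once:
  ∫_0^1/3 −u'' v dx = −[u'(x) v(x)]_0^1/3 + ∫_0^1/3 u'(x) v'(x) dx.
Thus ∫_0^1/3 u'(x) v'(x) dx = ∫_0^1/3 f(x) v(x) dx + [u'(x) v(x)]_0^1/3.
Choose V so that boundary terms are either known or forced to vanish.
u has homogeneous Neumann: u'(0) = u'(1/3) = 0. So [u' v]_0^1/3 = 0·v(1/3) − 0·v(0) = 0 for any v; take V = H^1(0, 1/3).
Weak formulation: find u (satisfying any essential BC) such that ∫_0^1/3 u'(x) v'(x) dx = ∫_0^1/3 f v dx for all v ∈ V (homogeneous Neumann, so boundary terms vanish).
Substituting f(x) = 2*cos(15*π*x), the right-hand side is ∫_0^1/3 (2*cos(15*π*x)) v dx.
Compatibility check (pure Neumann): taking v ≡ 1 ∈ V gives 0 = ∫_0^1/3 f dx + (0) − (0), i.e. ∫_0^1/3 f dx must equal u'(0) − u'(1/3) = 0. Indeed ∫_0^1/3 (2*cos(15*π*x)) dx = 0, so the data are compatible. The solution is then unique only up to an additive constant (fix it e.g. by requiring ∫_0^1/3 u dx = 0).


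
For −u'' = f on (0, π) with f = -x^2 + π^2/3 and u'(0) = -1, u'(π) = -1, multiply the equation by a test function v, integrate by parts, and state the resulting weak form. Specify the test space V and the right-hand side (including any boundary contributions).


V = H^1(0, π) (v unrestricted at boundary; u is determined up to an additive constant); weak form: ∫_0^π u'v' dx = ∫_0^π (-x^2 + π^2/3) v dx − v(π) + v(0) for all v ∈ V.

Multiply both sides by a test function v and integrate from 0 to π:
  ∫_0^π −u''(x) v(x) dx = ∫_0^π f(x) v(x) dx.
Integrate the LHS by parts once:
  ∫_0^π −u'' v dx = −[u'(x) v(x)]_0^π + ∫_0^π u'(x) v'(x) dx.
Thus ∫_0^π u'(x) v'(x) dx = ∫_0^π f(x) v(x) dx + [u'(x) v(x)]_0^π.
Choose V so that boundary terms are either known or forced to vanish.
u has inhomogeneous Neumann u'(0) = -1, u'(π) = -1. [u' v]_0^π = (-1)·v(π) − (-1)·v(0) = − v(π) + v(0). Take V = H^1(0, π); boundary term becomes part of RHS.
Weak formulation: find u (satisfying any essential BC) such that ∫_0^π u'(x) v'(x) dx = ∫_0^π f v dx − v(π) + v(0) for all v ∈ V (Neumann data are natural BCs: they enter the RHS as boundary terms).
Substituting f(x) = -x^2 + π^2/3, the right-hand side is ∫_0^π (-x^2 + π^2/3) v dx − v(π) + v(0).
Compatibility check (pure Neumann): taking v ≡ 1 ∈ V gives 0 = ∫_0^π f dx + (-1) − (-1), i.e. ∫_0^π f dx must equal u'(0) − u'(π) = 0. Indeed ∫_0^π (-x^2 + π^2/3) dx = 0, so the data are compatible. The solution is then unique only up to an additive constant (fix it e.g. by requiring ∫_0^π u dx = 0).


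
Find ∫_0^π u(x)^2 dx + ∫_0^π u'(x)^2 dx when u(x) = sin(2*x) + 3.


||u||_{H^1(0,π)}^2 = 23*π/2

u'(x) = 2*cos(2*x).
Expand u² and (u')² and integrate term by term on (0, π), using: for integers n ≥ 1, ∫_0^π sin²(nx) dx = ∫_0^π cos²(nx) dx = π/2; for n ≠ n', ∫_0^π sin(nx)sin(n'x) dx = ∫_0^π cos(nx)cos(n'x) dx = 0; and by product-to-sum, ∫_0^π sin(nx)cos(n'x) dx = ½∫_0^π [sin((n+n')x) + sin((n−n')x)] dx, which is 0 when n+n' is even and 2n/(n²−n'²) when n+n' is odd (it need not vanish on (0, π)). For the constant mode: ∫_0^π 1 dx = π, ∫_0^π cos(nx) dx = 0, ∫_0^π sin(nx) dx = (1−(−1)^n)/n.
  u² squared terms: (3)²·∫1 dx = 9·π = 9*π;  (1)²·∫sin(2x)² dx = 1·π/2 = π/2.
  u² cross terms: 2·(3)·(1)·∫1·sin(2x) dx = 6·(0) = 0.
  So ∫_0^π u² dx = 9*π + π/2 + 0 = 19*π/2.
  (u')² squared terms: (2)²·∫cos(2x)² dx = 4·π/2 = 2*π.
  So ∫_0^π (u')² dx = 2*π.
||u||_{H^1}^2 = (19*π/2) + (2*π) = 23*π/2.


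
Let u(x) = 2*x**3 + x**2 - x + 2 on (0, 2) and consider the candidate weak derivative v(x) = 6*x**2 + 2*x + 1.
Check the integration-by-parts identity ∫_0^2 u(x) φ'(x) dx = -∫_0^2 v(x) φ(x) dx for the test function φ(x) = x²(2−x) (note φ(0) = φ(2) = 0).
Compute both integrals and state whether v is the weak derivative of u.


LHS = -44/3, RHS = -52/3. No, v is not the weak derivative of u.

u(x) = 2*x**3 + x**2 - x + 2, classical derivative u'(x) = 6*x**2 + 2*x - 1.
φ(x) = x²(2−x), so φ'(x) = x*(4 - 3*x).
Note φ(0) = φ(2) = 0, so the boundary term u·φ vanishes.
LHS = ∫_0^2 u(x) φ'(x) dx = ∫_0^2 (-6*x^5 + 5*x^4 + 7*x^3 - 10*x^2 + 8*x) dx. Term by term:
  ∫_0^2 -6*x^5 dx = -64;  ∫_0^2 5*x^4 dx = 32;  ∫_0^2 7*x^3 dx = 28;
  ∫_0^2 -10*x^2 dx = -80/3;  ∫_0^2 8*x dx = 16.
Sum: -64 + 32 + 28 − 80/3 + 16 = -44/3.
So LHS = -44/3.
∫_0^2 v(x) φ(x) dx = ∫_0^2 (-6*x^5 + 10*x^4 + 3*x^3 + 2*x^2) dx. Term by term:
  ∫_0^2 -6*x^5 dx = -64;  ∫_0^2 10*x^4 dx = 64;  ∫_0^2 3*x^3 dx = 12;
  ∫_0^2 2*x^2 dx = 16/3.
Sum: -64 + 64 + 12 + 16/3 = 52/3.
So RHS = -∫_0^2 v(x) φ(x) dx = -52/3.
LHS − RHS = 8/3 ≠ 0, so the identity fails.
(For a valid weak derivative the identity must hold for EVERY test function, in particular this one. The failure shows v is NOT the weak derivative of u.)
Correct weak derivative would be u'(x) = 6*x**2 + 2*x - 1.


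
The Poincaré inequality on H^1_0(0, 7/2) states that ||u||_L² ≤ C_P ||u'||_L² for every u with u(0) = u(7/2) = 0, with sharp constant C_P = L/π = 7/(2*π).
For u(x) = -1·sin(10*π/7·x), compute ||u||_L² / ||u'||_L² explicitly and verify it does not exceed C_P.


||u||_L² / ||u'||_L² = 7/(10*π) < C_P = 7/(2*π).

u(x) = -1·sin(10*π/7·x), so u'(x) = -10*π*cos(10*π*x/7)/7.
Writing u(x) = A·sin(kπx/L) with A = -1 and k = 5, use ∫_0^L sin²(kπx/L) dx = L/2 and ∫_0^L cos²(kπx/L) dx = L/2.
u² = 1·sin²(10*π/7·x) and (u')² = 100*π^2/49·cos²(10*π/7·x), and each of sin², cos² integrates to L/2 = 7/4 over (0, 7/2).
∫_0^7/2 u² dx = 7/4, so ||u||_L² = sqrt(7)/2.
∫_0^7/2 (u')² dx = 25*π^2/7, so ||u'||_L² = 5*sqrt(7)*π/7.
Ratio ||u||_L² / ||u'||_L² = 7/(10*π).
Sharp Poincaré constant on H^1_0(0, 7/2) is C_P = L/π = 7/(2*π), achieved by sin(2*π/7·x).
This is the k = 5 harmonic; the ratio L/(kπ) is strictly less than C_P = L/π, consistent with the sharp inequality ||u||_L² ≤ C_P ||u'||_L².


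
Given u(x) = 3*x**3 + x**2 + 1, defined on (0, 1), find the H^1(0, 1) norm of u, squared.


||u||_{H^1}^2 = 2253/70

The H^1 norm (squared) on an interval (0, L) is
  ||u||_{H^1}^2 = ∫_0^L u(x)^2 dx + ∫_0^L u'(x)^2 dx.
Compute u'(x) = 9*x**2 + 2*x.
Then u(x)^2 = 9*x**6 + 6*x**5 + x**4 + 6*x**3 + 2*x**2 + 1 and u'(x)^2 = 81*x**4 + 36*x**3 + 4*x**2.
Integrate each monomial from 0 to 1 using ∫_0^1 c·x^n dx = c·1^(n+1)/(n+1):
  ∫_0^1 u(x)^2 dx = ∫_0^1 (9*x^6 + 6*x^5 + x^4 + 6*x^3 + 2*x^2 + 1) dx. Term by term:
    ∫_0^1 9*x^6 dx = 9/7;  ∫_0^1 6*x^5 dx = 1;  ∫_0^1 x^4 dx = 1/5;
    ∫_0^1 6*x^3 dx = 3/2;  ∫_0^1 2*x^2 dx = 2/3;  ∫_0^1 1 dx = 1.
  Sum: 9/7 + 1 + 1/5 + 3/2 + 2/3 + 1 = 1187/210.
  ∫_0^1 u'(x)^2 dx = ∫_0^1 (81*x^4 + 36*x^3 + 4*x^2) dx. Term by term:
    ∫_0^1 81*x^4 dx = 81/5;  ∫_0^1 36*x^3 dx = 9;  ∫_0^1 4*x^2 dx = 4/3.
  Sum: 81/5 + 9 + 4/3 = 398/15.
Adding: ||u||_{H^1}^2 = 1187/210 + 398/15 = 2253/70.


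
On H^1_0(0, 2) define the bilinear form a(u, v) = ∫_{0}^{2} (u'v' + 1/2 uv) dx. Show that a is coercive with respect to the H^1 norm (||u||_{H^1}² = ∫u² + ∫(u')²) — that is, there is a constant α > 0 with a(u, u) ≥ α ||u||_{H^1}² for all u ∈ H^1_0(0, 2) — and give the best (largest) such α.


α = (2 + π^2)/(4 + π^2)

Coercivity of a(·,·) on H^1_0(0, 2) means a(u, u) ≥ α ||u||_{H^1}² for every u ∈ H^1_0.
The interval has length L = 2, and Poincaré/coercivity depend only on L. Here a(u, u) = ∫(u')² + (1/2)·∫u².
Here 0 < c = 1/2 < 1. The condition a(u,u) ≥ α||u||_{H^1}² reads (1−α)∫(u')² ≥ (α−c)∫u². Any admissible α is ≤ 1 (rapidly oscillating u have ∫u²/∫(u')² → 0), and α = 1 would force 0 ≥ (1−c)∫u², impossible since c < 1; so 1−α > 0. By the sharp Poincaré inequality on H^1_0 of an interval of length L, ∫(u')² ≥ (π/L)²∫u² with equality for the first sine mode sin(π(x−x₀)/L) (x₀ the left endpoint), so the inequality holds for all u iff (1−α)(π/L)² ≥ α − c, i.e. α ≤ ((π/L)² + c)/((π/L)² + 1) = (1 + c(L/π)²)/(1 + (L/π)²). With (π/L)² = π^2/4 and c = 1/2, the largest admissible constant is α = ((π/L)² + c)/((π/L)² + 1).
Simplifying, α = (2 + π^2)/(4 + π^2).


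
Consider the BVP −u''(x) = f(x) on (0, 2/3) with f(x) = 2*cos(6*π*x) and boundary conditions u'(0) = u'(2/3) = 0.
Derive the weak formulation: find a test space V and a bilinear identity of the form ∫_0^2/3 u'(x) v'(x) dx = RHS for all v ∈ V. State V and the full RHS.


V = H^1(0, 2/3) (no boundary constraint on v; u is determined up to an additive constant); weak form: ∫_0^2/3 u'v' dx = ∫_0^2/3 (2*cos(6*π*x)) v dx for all v ∈ V.

Multiply both sides by a test function v and integrate from 0 to 2/3:
  ∫_0^2/3 −u''(x) v(x) dx = ∫_0^2/3 f(x) v(x) dx.
Integrate the LHS by parts once:
  ∫_0^2/3 −u'' v dx = −[u'(x) v(x)]_0^2/3 + ∫_0^2/3 u'(x) v'(x) dx.
Thus ∫_0^2/3 u'(x) v'(x) dx = ∫_0^2/3 f(x) v(x) dx + [u'(x) v(x)]_0^2/3.
Choose V so that boundary terms are either known or forced to vanish.
u has homogeneous Neumann: u'(0) = u'(2/3) = 0. So [u' v]_0^2/3 = 0·v(2/3) − 0·v(0) = 0 for any v; take V = H^1(0, 2/3).
Weak formulation: find u (satisfying any essential BC) such that ∫_0^2/3 u'(x) v'(x) dx = ∫_0^2/3 f v dx for all v ∈ V (homogeneous Neumann, so boundary terms vanish).
Substituting f(x) = 2*cos(6*π*x), the right-hand side is ∫_0^2/3 (2*cos(6*π*x)) v dx.
Compatibility check (pure Neumann): taking v ≡ 1 ∈ V gives 0 = ∫_0^2/3 f dx + (0) − (0), i.e. ∫_0^2/3 f dx must equal u'(0) − u'(2/3) = 0. Indeed ∫_0^2/3 (2*cos(6*π*x)) dx = 0, so the data are compatible. The solution is then unique only up to an additive constant (fix it e.g. by requiring ∫_0^2/3 u dx = 0).


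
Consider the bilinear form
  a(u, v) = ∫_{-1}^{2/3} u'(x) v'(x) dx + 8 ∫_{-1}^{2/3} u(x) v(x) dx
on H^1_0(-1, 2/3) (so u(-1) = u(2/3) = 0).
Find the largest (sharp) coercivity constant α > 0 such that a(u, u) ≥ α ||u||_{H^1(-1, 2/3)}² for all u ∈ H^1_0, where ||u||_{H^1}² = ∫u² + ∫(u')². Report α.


α = 1

Coercivity of a(·,·) on H^1_0(-1, 2/3) means a(u, u) ≥ α ||u||_{H^1}² for every u ∈ H^1_0.
The interval has length L = 5/3, and Poincaré/coercivity depend only on L. Here a(u, u) = ∫(u')² + (8)·∫u².
Here c = 8 ≥ 1, so a(u,u) = ∫(u')² + c∫u² ≥ ∫(u')² + ∫u² = ||u||_{H^1}², i.e. α = 1 works. No larger α is possible: a(u,u) ≥ α||u||_{H^1}² means (1−α)∫(u')² ≥ (α−c)∫u², and for the modes u_n = sin(nπ(x−x₀)/L) (x₀ the left endpoint) one has ∫u_n²/∫(u_n')² = (L/(nπ))² → 0, so a(u_n,u_n)/||u_n||_{H^1}² → 1. Hence the optimal constant is α = 1.
Therefore α = 1.


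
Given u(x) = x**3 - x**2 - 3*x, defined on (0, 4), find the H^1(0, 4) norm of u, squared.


||u||_{H^1}^2 = 50252/35

The H^1 norm (squared) on an interval (0, L) is
  ||u||_{H^1}^2 = ∫_0^L u(x)^2 dx + ∫_0^L u'(x)^2 dx.
Compute u'(x) = 3*x**2 - 2*x - 3.
Then u(x)^2 = x**6 - 2*x**5 - 5*x**4 + 6*x**3 + 9*x**2 and u'(x)^2 = 9*x**4 - 12*x**3 - 14*x**2 + 12*x + 9.
Integrate each monomial from 0 to 4 using ∫_0^4 c·x^n dx = c·4^(n+1)/(n+1):
  ∫_0^4 u(x)^2 dx = ∫_0^4 (x^6 - 2*x^5 - 5*x^4 + 6*x^3 + 9*x^2) dx. Term by term:
    ∫_0^4 x^6 dx = 16384/7;  ∫_0^4 -2*x^5 dx = -4096/3;  ∫_0^4 -5*x^4 dx = -1024;
    ∫_0^4 6*x^3 dx = 384;  ∫_0^4 9*x^2 dx = 192.
  Sum: 16384/7 − 4096/3 − 1024 + 384 + 192 = 11072/21.
  ∫_0^4 u'(x)^2 dx = ∫_0^4 (9*x^4 - 12*x^3 - 14*x^2 + 12*x + 9) dx. Term by term:
    ∫_0^4 9*x^4 dx = 9216/5;  ∫_0^4 -12*x^3 dx = -768;  ∫_0^4 -14*x^2 dx = -896/3;
    ∫_0^4 12*x dx = 96;  ∫_0^4 9 dx = 36.
  Sum: 9216/5 − 768 − 896/3 + 96 + 36 = 13628/15.
Adding: ||u||_{H^1}^2 = 11072/21 + 13628/15 = 50252/35.


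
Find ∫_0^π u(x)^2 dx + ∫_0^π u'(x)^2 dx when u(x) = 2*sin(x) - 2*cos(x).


||u||_{H^1(0,π)}^2 = 8*π

u'(x) = 2*sin(x) + 2*cos(x).
Expand u² and (u')² and integrate term by term on (0, π), using: for integers n ≥ 1, ∫_0^π sin²(nx) dx = ∫_0^π cos²(nx) dx = π/2; for n ≠ n', ∫_0^π sin(nx)sin(n'x) dx = ∫_0^π cos(nx)cos(n'x) dx = 0; and by product-to-sum, ∫_0^π sin(nx)cos(n'x) dx = ½∫_0^π [sin((n+n')x) + sin((n−n')x)] dx, which is 0 when n+n' is even and 2n/(n²−n'²) when n+n' is odd (it need not vanish on (0, π)).
  u² squared terms: (-2)²·∫cos(x)² dx = 4·π/2 = 2*π;  (2)²·∫sin(x)² dx = 4·π/2 = 2*π.
  u² cross terms: 2·(-2)·(2)·∫cos(x)·sin(x) dx = -8·(0) = 0.
  So ∫_0^π u² dx = 2*π + 2*π + 0 = 4*π.
  (u')² squared terms: (2)²·∫cos(x)² dx = 4·π/2 = 2*π;  (2)²·∫sin(x)² dx = 4·π/2 = 2*π.
  (u')² cross terms: 2·(2)·(2)·∫cos(x)·sin(x) dx = 8·(0) = 0.
  So ∫_0^π (u')² dx = 2*π + 2*π + 0 = 4*π.
||u||_{H^1}^2 = (4*π) + (4*π) = 8*π.


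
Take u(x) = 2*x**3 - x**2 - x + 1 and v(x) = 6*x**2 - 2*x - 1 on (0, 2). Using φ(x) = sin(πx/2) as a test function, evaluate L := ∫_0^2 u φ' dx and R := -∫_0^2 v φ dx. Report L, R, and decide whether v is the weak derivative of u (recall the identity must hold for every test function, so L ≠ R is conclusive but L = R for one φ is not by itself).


LHS = -36/π + 192/π^3, RHS = -36/π + 192/π^3. Yes, v = u' weakly.

u(x) = 2*x**3 - x**2 - x + 1, classical derivative u'(x) = 6*x**2 - 2*x - 1.
φ(x) = sin(πx/2), so φ'(x) = π*cos(π*x/2)/2.
Note φ(0) = φ(2) = 0, so the boundary term u·φ vanishes.
LHS = ∫_0^2 u(x) φ'(x) dx = ∫_0^2 (π*x^3*cos(π*x/2) - π*x^2*cos(π*x/2)/2 - π*x*cos(π*x/2)/2 + π*cos(π*x/2)/2) dx. Term by term:
  ∫_0^2 π*cos(π*x/2)/2 dx = 0;  ∫_0^2 π*x^3*cos(π*x/2) dx = -48/π + 192/π^3;  ∫_0^2 -π*x*cos(π*x/2)/2 dx = 4/π;
  ∫_0^2 -π*x^2*cos(π*x/2)/2 dx = 8/π.
Sum: 0 + -48/π + 192/π^3 + 4/π + 8/π = -36/π + 192/π^3.
So LHS = -36/π + 192/π^3.
∫_0^2 v(x) φ(x) dx = ∫_0^2 (6*x^2*sin(π*x/2) - 2*x*sin(π*x/2) - sin(π*x/2)) dx. Term by term:
  ∫_0^2 -sin(π*x/2) dx = -4/π;  ∫_0^2 -2*x*sin(π*x/2) dx = -8/π;  ∫_0^2 6*x^2*sin(π*x/2) dx = -192/π^3 + 48/π.
Sum: -4/π − 8/π + -192/π^3 + 48/π = -192/π^3 + 36/π.
So RHS = -∫_0^2 v(x) φ(x) dx = -36/π + 192/π^3.
LHS = RHS, so the identity holds for this test φ.
Moreover u is smooth here and v(x) = u'(x) = 6*x**2 - 2*x - 1 pointwise, so the identity holds for every test function. Hence v is the weak derivative of u.


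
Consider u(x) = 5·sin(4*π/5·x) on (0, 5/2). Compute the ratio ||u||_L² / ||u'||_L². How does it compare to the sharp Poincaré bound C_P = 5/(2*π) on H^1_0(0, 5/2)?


||u||_L² / ||u'||_L² = 5/(4*π) < C_P = 5/(2*π).

u(x) = 5·sin(4*π/5·x), so u'(x) = 4*π*cos(4*π*x/5).
Writing u(x) = A·sin(kπx/L) with A = 5 and k = 2, use ∫_0^L sin²(kπx/L) dx = L/2 and ∫_0^L cos²(kπx/L) dx = L/2.
u² = 25·sin²(4*π/5·x) and (u')² = 16*π^2·cos²(4*π/5·x), and each of sin², cos² integrates to L/2 = 5/4 over (0, 5/2).
∫_0^5/2 u² dx = 125/4, so ||u||_L² = 5*sqrt(5)/2.
∫_0^5/2 (u')² dx = 20*π^2, so ||u'||_L² = 2*sqrt(5)*π.
Ratio ||u||_L² / ||u'||_L² = 5/(4*π).
Sharp Poincaré constant on H^1_0(0, 5/2) is C_P = L/π = 5/(2*π), achieved by sin(2*π/5·x).
This is the k = 2 harmonic; the ratio L/(kπ) is strictly less than C_P = L/π, consistent with the sharp inequality ||u||_L² ≤ C_P ||u'||_L².


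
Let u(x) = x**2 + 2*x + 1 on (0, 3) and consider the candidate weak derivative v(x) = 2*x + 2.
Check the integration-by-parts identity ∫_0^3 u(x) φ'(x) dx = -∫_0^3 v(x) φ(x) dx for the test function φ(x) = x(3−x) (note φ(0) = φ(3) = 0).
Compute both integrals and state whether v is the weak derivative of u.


LHS = -45/2, RHS = -45/2. Yes, v = u' weakly.

u(x) = x**2 + 2*x + 1, classical derivative u'(x) = 2*x + 2.
φ(x) = x(3−x), so φ'(x) = 3 - 2*x.
Note φ(0) = φ(3) = 0, so the boundary term u·φ vanishes.
LHS = ∫_0^3 u(x) φ'(x) dx = ∫_0^3 (-2*x^3 - x^2 + 4*x + 3) dx. Term by term:
  ∫_0^3 -2*x^3 dx = -81/2;  ∫_0^3 -x^2 dx = -9;  ∫_0^3 4*x dx = 18;
  ∫_0^3 3 dx = 9.
Sum: -81/2 − 9 + 18 + 9 = -45/2.
So LHS = -45/2.
∫_0^3 v(x) φ(x) dx = ∫_0^3 (-2*x^3 + 4*x^2 + 6*x) dx. Term by term:
  ∫_0^3 -2*x^3 dx = -81/2;  ∫_0^3 4*x^2 dx = 36;  ∫_0^3 6*x dx = 27.
Sum: -81/2 + 36 + 27 = 45/2.
So RHS = -∫_0^3 v(x) φ(x) dx = -45/2.
LHS = RHS, so the identity holds for this test φ.
Moreover u is smooth here and v(x) = u'(x) = 2*x + 2 pointwise, so the identity holds for every test function. Hence v is the weak derivative of u.


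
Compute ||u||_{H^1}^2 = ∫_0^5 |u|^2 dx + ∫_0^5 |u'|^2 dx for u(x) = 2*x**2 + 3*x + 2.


||u||_{H^1}^2 = 6265

The H^1 norm (squared) on an interval (0, L) is
  ||u||_{H^1}^2 = ∫_0^L u(x)^2 dx + ∫_0^L u'(x)^2 dx.
Compute u'(x) = 4*x + 3.
Then u(x)^2 = 4*x**4 + 12*x**3 + 17*x**2 + 12*x + 4 and u'(x)^2 = 16*x**2 + 24*x + 9.
Integrate each monomial from 0 to 5 using ∫_0^5 c·x^n dx = c·5^(n+1)/(n+1):
  ∫_0^5 u(x)^2 dx = ∫_0^5 (4*x^4 + 12*x^3 + 17*x^2 + 12*x + 4) dx. Term by term:
    ∫_0^5 4*x^4 dx = 2500;  ∫_0^5 12*x^3 dx = 1875;  ∫_0^5 17*x^2 dx = 2125/3;
    ∫_0^5 12*x dx = 150;  ∫_0^5 4 dx = 20.
  Sum: 2500 + 1875 + 2125/3 + 150 + 20 = 15760/3.
  ∫_0^5 u'(x)^2 dx = ∫_0^5 (16*x^2 + 24*x + 9) dx. Term by term:
    ∫_0^5 16*x^2 dx = 2000/3;  ∫_0^5 24*x dx = 300;  ∫_0^5 9 dx = 45.
  Sum: 2000/3 + 300 + 45 = 3035/3.
Adding: ||u||_{H^1}^2 = 15760/3 + 3035/3 = 6265.


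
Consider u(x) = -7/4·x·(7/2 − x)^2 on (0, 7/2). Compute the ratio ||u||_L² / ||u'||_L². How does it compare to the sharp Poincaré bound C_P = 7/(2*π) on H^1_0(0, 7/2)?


||u||_L² / ||u'||_L² = sqrt(14)/4 < C_P = 7/(2*π).

u(x) = -7/4·x·(7/2 − x)^2, so u'(x) = -21*x^2/4 + 49*x/2 - 343/16.
u(x) = -7/4·x·(7/2 − x)^2 vanishes at x = 0 and x = 7/2, so u ∈ H^1_0(0, 7/2). Differentiate via the product rule and integrate the resulting polynomials term by term.
  ∫_0^7/2 u² dx = ∫_0^7/2 (49*x^6/16 - 343*x^5/8 + 7203*x^4/32 - 16807*x^3/32 + 117649*x^2/256) dx. Term by term:
    ∫_0^7/2 49*x^6/16 dx = 5764801/2048;  ∫_0^7/2 -343*x^5/8 dx = -40353607/3072;  ∫_0^7/2 7203*x^4/32 dx = 121060821/5120;
    ∫_0^7/2 -16807*x^3/32 dx = -40353607/2048;  ∫_0^7/2 117649*x^2/256 dx = 40353607/6144.
  Sum: 5764801/2048 − 40353607/3072 + 121060821/5120 − 40353607/2048 + 40353607/6144 = 5764801/30720.
  ∫_0^7/2 (u')² dx = ∫_0^7/2 (441*x^4/16 - 1029*x^3/4 + 26411*x^2/32 - 16807*x/16 + 117649/256) dx. Term by term:
    ∫_0^7/2 441*x^4/16 dx = 7411887/2560;  ∫_0^7/2 -1029*x^3/4 dx = -2470629/256;  ∫_0^7/2 26411*x^2/32 dx = 9058973/768;
    ∫_0^7/2 -16807*x/16 dx = -823543/128;  ∫_0^7/2 117649/256 dx = 823543/512.
  Sum: 7411887/2560 − 2470629/256 + 9058973/768 − 823543/128 + 823543/512 = 823543/3840.
∫_0^7/2 u² dx = 5764801/30720, so ||u||_L² = 2401*sqrt(30)/960.
∫_0^7/2 (u')² dx = 823543/3840, so ||u'||_L² = 343*sqrt(105)/240.
Ratio ||u||_L² / ||u'||_L² = sqrt(14)/4.
Sharp Poincaré constant on H^1_0(0, 7/2) is C_P = L/π = 7/(2*π), achieved by sin(2*π/7·x).
A polynomial bump cannot attain the sharp Poincaré constant (only the first sine eigenfunction does), so the ratio is strictly less than C_P, consistent with ||u||_L² ≤ C_P ||u'||_L².


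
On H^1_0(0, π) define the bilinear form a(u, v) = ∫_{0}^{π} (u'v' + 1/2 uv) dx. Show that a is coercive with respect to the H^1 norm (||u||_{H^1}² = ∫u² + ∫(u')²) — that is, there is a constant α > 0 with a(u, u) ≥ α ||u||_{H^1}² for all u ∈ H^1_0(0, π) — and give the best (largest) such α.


α = 3/4

Coercivity of a(·,·) on H^1_0(0, π) means a(u, u) ≥ α ||u||_{H^1}² for every u ∈ H^1_0.
The interval has length L = π, and Poincaré/coercivity depend only on L. Here a(u, u) = ∫(u')² + (1/2)·∫u².
Here 0 < c = 1/2 < 1. The condition a(u,u) ≥ α||u||_{H^1}² reads (1−α)∫(u')² ≥ (α−c)∫u². Any admissible α is ≤ 1 (rapidly oscillating u have ∫u²/∫(u')² → 0), and α = 1 would force 0 ≥ (1−c)∫u², impossible since c < 1; so 1−α > 0. By the sharp Poincaré inequality on H^1_0 of an interval of length L, ∫(u')² ≥ (π/L)²∫u² with equality for the first sine mode sin(π(x−x₀)/L) (x₀ the left endpoint), so the inequality holds for all u iff (1−α)(π/L)² ≥ α − c, i.e. α ≤ ((π/L)² + c)/((π/L)² + 1) = (1 + c(L/π)²)/(1 + (L/π)²). With (π/L)² = 1 and c = 1/2, the largest admissible constant is α = ((π/L)² + c)/((π/L)² + 1).
Simplifying, α = 3/4.


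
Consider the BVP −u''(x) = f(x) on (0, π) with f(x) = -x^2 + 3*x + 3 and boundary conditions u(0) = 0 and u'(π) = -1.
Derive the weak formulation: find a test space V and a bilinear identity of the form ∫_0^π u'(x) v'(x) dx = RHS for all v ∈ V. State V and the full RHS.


V = {v ∈ H^1(0, π) : v(0) = 0} (test functions vanish at x = 0 where u is specified); weak form: ∫_0^π u'v' dx = ∫_0^π (-x^2 + 3*x + 3) v dx − v(π) for all v ∈ V.

Multiply both sides by a test function v and integrate from 0 to π:
  ∫_0^π −u''(x) v(x) dx = ∫_0^π f(x) v(x) dx.
Integrate the LHS by parts once:
  ∫_0^π −u'' v dx = −[u'(x) v(x)]_0^π + ∫_0^π u'(x) v'(x) dx.
Thus ∫_0^π u'(x) v'(x) dx = ∫_0^π f(x) v(x) dx + [u'(x) v(x)]_0^π.
Choose V so that boundary terms are either known or forced to vanish.
Mixed BC: u(0) = 0 (Dirichlet) and u'(π) = -1 (Neumann). Define V = {v ∈ H^1(0, π) : v(0) = 0}. Then [u' v]_0^π = u'(π)·v(π) − u'(0)·0 = − v(π).
Weak formulation: find u (satisfying any essential BC) such that ∫_0^π u'(x) v'(x) dx = ∫_0^π f v dx − v(π) for all v ∈ V (Dirichlet at 0 absorbed into V; Neumann datum at x = π contributes the boundary term).
Substituting f(x) = -x^2 + 3*x + 3, the right-hand side is ∫_0^π (-x^2 + 3*x + 3) v dx − v(π).


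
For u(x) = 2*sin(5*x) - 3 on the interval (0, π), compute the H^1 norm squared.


||u||_{H^1(0,π)}^2 = -24/5 + 61*π

u'(x) = 10*cos(5*x).
Expand u² and (u')² and integrate term by term on (0, π), using: for integers n ≥ 1, ∫_0^π sin²(nx) dx = ∫_0^π cos²(nx) dx = π/2; for n ≠ n', ∫_0^π sin(nx)sin(n'x) dx = ∫_0^π cos(nx)cos(n'x) dx = 0; and by product-to-sum, ∫_0^π sin(nx)cos(n'x) dx = ½∫_0^π [sin((n+n')x) + sin((n−n')x)] dx, which is 0 when n+n' is even and 2n/(n²−n'²) when n+n' is odd (it need not vanish on (0, π)). For the constant mode: ∫_0^π 1 dx = π, ∫_0^π cos(nx) dx = 0, ∫_0^π sin(nx) dx = (1−(−1)^n)/n.
  u² squared terms: (-3)²·∫1 dx = 9·π = 9*π;  (2)²·∫sin(5x)² dx = 4·π/2 = 2*π.
  u² cross terms: 2·(-3)·(2)·∫1·sin(5x) dx = -12·(2/5) = -24/5.
  So ∫_0^π u² dx = 9*π + 2*π − 24/5 = -24/5 + 11*π.
  (u')² squared terms: (10)²·∫cos(5x)² dx = 100·π/2 = 50*π.
  So ∫_0^π (u')² dx = 50*π.
||u||_{H^1}^2 = (-24/5 + 11*π) + (50*π) = -24/5 + 61*π.


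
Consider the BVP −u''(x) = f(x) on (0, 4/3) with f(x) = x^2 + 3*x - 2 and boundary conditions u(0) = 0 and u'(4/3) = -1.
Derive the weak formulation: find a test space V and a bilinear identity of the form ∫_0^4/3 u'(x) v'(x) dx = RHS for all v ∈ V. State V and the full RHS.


V = {v ∈ H^1(0, 4/3) : v(0) = 0} (test functions vanish at x = 0 where u is specified); weak form: ∫_0^4/3 u'v' dx = ∫_0^4/3 (x^2 + 3*x - 2) v dx − v(4/3) for all v ∈ V.

Multiply both sides by a test function v and integrate from 0 to 4/3:
  ∫_0^4/3 −u''(x) v(x) dx = ∫_0^4/3 f(x) v(x) dx.
Integrate the LHS by parts once:
  ∫_0^4/3 −u'' v dx = −[u'(x) v(x)]_0^4/3 + ∫_0^4/3 u'(x) v'(x) dx.
Thus ∫_0^4/3 u'(x) v'(x) dx = ∫_0^4/3 f(x) v(x) dx + [u'(x) v(x)]_0^4/3.
Choose V so that boundary terms are either known or forced to vanish.
Mixed BC: u(0) = 0 (Dirichlet) and u'(4/3) = -1 (Neumann). Define V = {v ∈ H^1(0, 4/3) : v(0) = 0}. Then [u' v]_0^4/3 = u'(4/3)·v(4/3) − u'(0)·0 = − v(4/3).
Weak formulation: find u (satisfying any essential BC) such that ∫_0^4/3 u'(x) v'(x) dx = ∫_0^4/3 f v dx − v(4/3) for all v ∈ V (Dirichlet at 0 absorbed into V; Neumann datum at x = 4/3 contributes the boundary term).
Substituting f(x) = x^2 + 3*x - 2, the right-hand side is ∫_0^4/3 (x^2 + 3*x - 2) v dx − v(4/3).


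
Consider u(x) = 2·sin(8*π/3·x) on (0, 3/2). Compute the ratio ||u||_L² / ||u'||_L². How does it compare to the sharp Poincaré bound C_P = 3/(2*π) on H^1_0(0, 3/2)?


||u||_L² / ||u'||_L² = 3/(8*π) < C_P = 3/(2*π).

u(x) = 2·sin(8*π/3·x), so u'(x) = 16*π*cos(8*π*x/3)/3.
Writing u(x) = A·sin(kπx/L) with A = 2 and k = 4, use ∫_0^L sin²(kπx/L) dx = L/2 and ∫_0^L cos²(kπx/L) dx = L/2.
u² = 4·sin²(8*π/3·x) and (u')² = 256*π^2/9·cos²(8*π/3·x), and each of sin², cos² integrates to L/2 = 3/4 over (0, 3/2).
∫_0^3/2 u² dx = 3, so ||u||_L² = sqrt(3).
∫_0^3/2 (u')² dx = 64*π^2/3, so ||u'||_L² = 8*sqrt(3)*π/3.
Ratio ||u||_L² / ||u'||_L² = 3/(8*π).
Sharp Poincaré constant on H^1_0(0, 3/2) is C_P = L/π = 3/(2*π), achieved by sin(2*π/3·x).
This is the k = 4 harmonic; the ratio L/(kπ) is strictly less than C_P = L/π, consistent with the sharp inequality ||u||_L² ≤ C_P ||u'||_L².


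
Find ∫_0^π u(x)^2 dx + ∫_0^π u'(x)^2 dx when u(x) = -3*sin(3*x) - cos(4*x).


||u||_{H^1(0,π)}^2 = -612/7 + 107*π/2

u'(x) = 4*sin(4*x) - 9*cos(3*x).
Expand u² and (u')² and integrate term by term on (0, π), using: for integers n ≥ 1, ∫_0^π sin²(nx) dx = ∫_0^π cos²(nx) dx = π/2; for n ≠ n', ∫_0^π sin(nx)sin(n'x) dx = ∫_0^π cos(nx)cos(n'x) dx = 0; and by product-to-sum, ∫_0^π sin(nx)cos(n'x) dx = ½∫_0^π [sin((n+n')x) + sin((n−n')x)] dx, which is 0 when n+n' is even and 2n/(n²−n'²) when n+n' is odd (it need not vanish on (0, π)).
  u² squared terms: (-1)²·∫cos(4x)² dx = 1·π/2 = π/2;  (-3)²·∫sin(3x)² dx = 9·π/2 = 9*π/2.
  u² cross terms: 2·(-1)·(-3)·∫cos(4x)·sin(3x) dx = 6·(-6/7) = -36/7.
  So ∫_0^π u² dx = π/2 + 9*π/2 − 36/7 = -36/7 + 5*π.
  (u')² squared terms: (-9)²·∫cos(3x)² dx = 81·π/2 = 81*π/2;  (4)²·∫sin(4x)² dx = 16·π/2 = 8*π.
  (u')² cross terms: 2·(-9)·(4)·∫cos(3x)·sin(4x) dx = -72·(8/7) = -576/7.
  So ∫_0^π (u')² dx = 81*π/2 + 8*π − 576/7 = -576/7 + 97*π/2.
||u||_{H^1}^2 = (-36/7 + 5*π) + (-576/7 + 97*π/2) = -612/7 + 107*π/2.


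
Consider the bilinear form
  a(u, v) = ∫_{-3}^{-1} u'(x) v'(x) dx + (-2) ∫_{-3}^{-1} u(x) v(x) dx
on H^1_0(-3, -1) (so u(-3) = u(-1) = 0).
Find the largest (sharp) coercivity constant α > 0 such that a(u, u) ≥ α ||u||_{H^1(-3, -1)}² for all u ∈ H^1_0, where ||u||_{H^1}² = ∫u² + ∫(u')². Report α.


α = (-8 + π^2)/(4 + π^2)

Coercivity of a(·,·) on H^1_0(-3, -1) means a(u, u) ≥ α ||u||_{H^1}² for every u ∈ H^1_0.
The interval has length L = 2, and Poincaré/coercivity depend only on L. Here a(u, u) = ∫(u')² + (-2)·∫u².
Here c = -2 < 0 with |c| < (π/L)² = π^2/4, so coercivity still holds. The condition a(u,u) ≥ α||u||_{H^1}² reads (1−α)∫(u')² ≥ (α−c)∫u². Any admissible α is ≤ 1 (rapidly oscillating u have ∫u²/∫(u')² → 0), and α = 1 would force 0 ≥ (1−c)∫u², impossible since c < 1; so 1−α > 0. By the sharp Poincaré inequality on H^1_0 of an interval of length L, ∫(u')² ≥ (π/L)²∫u² with equality for the first sine mode sin(π(x−x₀)/L) (x₀ the left endpoint), so the inequality holds for all u iff (1−α)(π/L)² ≥ α − c, i.e. α ≤ ((π/L)² + c)/((π/L)² + 1) = (1 + c(L/π)²)/(1 + (L/π)²). (Direct route, valid since c ≤ 0: Poincaré gives c∫u² ≥ c(L/π)²∫(u')², so a(u,u) ≥ (1 + c(L/π)²)∫(u')², while ||u||_{H^1}² ≤ (1 + (L/π)²)∫(u')²; dividing yields the same α.) With (π/L)² = π^2/4 and c = -2, the largest admissible constant is α = ((π/L)² + c)/((π/L)² + 1).
Simplifying, α = (-8 + π^2)/(4 + π^2).


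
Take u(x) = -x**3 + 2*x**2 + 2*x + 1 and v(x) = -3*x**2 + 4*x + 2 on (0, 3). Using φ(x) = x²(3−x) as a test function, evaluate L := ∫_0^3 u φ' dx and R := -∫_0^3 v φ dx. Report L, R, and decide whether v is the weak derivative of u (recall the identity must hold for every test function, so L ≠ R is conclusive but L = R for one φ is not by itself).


LHS = 54/5, RHS = 54/5. Yes, v = u' weakly.

u(x) = -x**3 + 2*x**2 + 2*x + 1, classical derivative u'(x) = -3*x**2 + 4*x + 2.
φ(x) = x²(3−x), so φ'(x) = 3*x*(2 - x).
Note φ(0) = φ(3) = 0, so the boundary term u·φ vanishes.
LHS = ∫_0^3 u(x) φ'(x) dx = ∫_0^3 (3*x^5 - 12*x^4 + 6*x^3 + 9*x^2 + 6*x) dx. Term by term:
  ∫_0^3 3*x^5 dx = 729/2;  ∫_0^3 -12*x^4 dx = -2916/5;  ∫_0^3 6*x^3 dx = 243/2;
  ∫_0^3 9*x^2 dx = 81;  ∫_0^3 6*x dx = 27.
Sum: 729/2 − 2916/5 + 243/2 + 81 + 27 = 54/5.
So LHS = 54/5.
∫_0^3 v(x) φ(x) dx = ∫_0^3 (3*x^5 - 13*x^4 + 10*x^3 + 6*x^2) dx. Term by term:
  ∫_0^3 3*x^5 dx = 729/2;  ∫_0^3 -13*x^4 dx = -3159/5;  ∫_0^3 10*x^3 dx = 405/2;
  ∫_0^3 6*x^2 dx = 54.
Sum: 729/2 − 3159/5 + 405/2 + 54 = -54/5.
So RHS = -∫_0^3 v(x) φ(x) dx = 54/5.
LHS = RHS, so the identity holds for this test φ.
Moreover u is smooth here and v(x) = u'(x) = -3*x**2 + 4*x + 2 pointwise, so the identity holds for every test function. Hence v is the weak derivative of u.


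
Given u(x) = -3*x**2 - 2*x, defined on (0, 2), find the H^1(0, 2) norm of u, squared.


||u||_{H^1}^2 = 4024/15

The H^1 norm (squared) on an interval (0, L) is
  ||u||_{H^1}^2 = ∫_0^L u(x)^2 dx + ∫_0^L u'(x)^2 dx.
Compute u'(x) = -6*x - 2.
Then u(x)^2 = 9*x**4 + 12*x**3 + 4*x**2 and u'(x)^2 = 36*x**2 + 24*x + 4.
Integrate each monomial from 0 to 2 using ∫_0^2 c·x^n dx = c·2^(n+1)/(n+1):
  ∫_0^2 u(x)^2 dx = ∫_0^2 (9*x^4 + 12*x^3 + 4*x^2) dx. Term by term:
    ∫_0^2 9*x^4 dx = 288/5;  ∫_0^2 12*x^3 dx = 48;  ∫_0^2 4*x^2 dx = 32/3.
  Sum: 288/5 + 48 + 32/3 = 1744/15.
  ∫_0^2 u'(x)^2 dx = ∫_0^2 (36*x^2 + 24*x + 4) dx. Term by term:
    ∫_0^2 36*x^2 dx = 96;  ∫_0^2 24*x dx = 48;  ∫_0^2 4 dx = 8.
  Sum: 96 + 48 + 8 = 152.
Adding: ||u||_{H^1}^2 = 1744/15 + 152 = 4024/15.
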